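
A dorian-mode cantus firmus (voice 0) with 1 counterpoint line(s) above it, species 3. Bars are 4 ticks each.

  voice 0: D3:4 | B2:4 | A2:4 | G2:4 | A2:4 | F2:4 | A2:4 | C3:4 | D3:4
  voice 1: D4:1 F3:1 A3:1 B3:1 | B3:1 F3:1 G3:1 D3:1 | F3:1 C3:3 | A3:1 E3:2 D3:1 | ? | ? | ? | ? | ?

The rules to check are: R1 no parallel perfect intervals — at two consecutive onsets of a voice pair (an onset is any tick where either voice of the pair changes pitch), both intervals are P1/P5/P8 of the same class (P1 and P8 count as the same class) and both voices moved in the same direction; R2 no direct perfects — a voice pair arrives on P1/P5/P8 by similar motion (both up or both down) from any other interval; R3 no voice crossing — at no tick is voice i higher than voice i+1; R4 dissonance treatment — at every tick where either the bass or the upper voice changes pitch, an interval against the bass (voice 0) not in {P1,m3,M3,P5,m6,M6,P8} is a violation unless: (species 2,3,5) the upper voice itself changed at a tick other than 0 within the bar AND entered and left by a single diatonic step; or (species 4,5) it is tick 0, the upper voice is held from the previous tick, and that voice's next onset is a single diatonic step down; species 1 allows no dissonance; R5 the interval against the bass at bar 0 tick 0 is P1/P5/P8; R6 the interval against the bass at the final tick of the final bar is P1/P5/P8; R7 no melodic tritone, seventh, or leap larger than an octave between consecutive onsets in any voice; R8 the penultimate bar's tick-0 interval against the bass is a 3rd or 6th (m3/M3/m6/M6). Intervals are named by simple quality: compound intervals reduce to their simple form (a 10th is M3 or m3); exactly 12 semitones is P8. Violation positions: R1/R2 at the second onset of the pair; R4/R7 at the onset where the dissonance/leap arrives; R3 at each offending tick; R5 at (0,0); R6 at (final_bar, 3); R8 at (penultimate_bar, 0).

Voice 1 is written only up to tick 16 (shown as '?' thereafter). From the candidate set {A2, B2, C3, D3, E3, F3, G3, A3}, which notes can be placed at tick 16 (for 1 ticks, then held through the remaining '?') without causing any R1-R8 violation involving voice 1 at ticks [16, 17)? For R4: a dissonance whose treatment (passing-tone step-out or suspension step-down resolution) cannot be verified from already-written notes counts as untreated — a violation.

{A2, C3, F3}

A2: legal
B2: violates R4
C3: legal
D3: violates R4
E3: violates R1
F3: legal
G3: violates R4
A3: violates R2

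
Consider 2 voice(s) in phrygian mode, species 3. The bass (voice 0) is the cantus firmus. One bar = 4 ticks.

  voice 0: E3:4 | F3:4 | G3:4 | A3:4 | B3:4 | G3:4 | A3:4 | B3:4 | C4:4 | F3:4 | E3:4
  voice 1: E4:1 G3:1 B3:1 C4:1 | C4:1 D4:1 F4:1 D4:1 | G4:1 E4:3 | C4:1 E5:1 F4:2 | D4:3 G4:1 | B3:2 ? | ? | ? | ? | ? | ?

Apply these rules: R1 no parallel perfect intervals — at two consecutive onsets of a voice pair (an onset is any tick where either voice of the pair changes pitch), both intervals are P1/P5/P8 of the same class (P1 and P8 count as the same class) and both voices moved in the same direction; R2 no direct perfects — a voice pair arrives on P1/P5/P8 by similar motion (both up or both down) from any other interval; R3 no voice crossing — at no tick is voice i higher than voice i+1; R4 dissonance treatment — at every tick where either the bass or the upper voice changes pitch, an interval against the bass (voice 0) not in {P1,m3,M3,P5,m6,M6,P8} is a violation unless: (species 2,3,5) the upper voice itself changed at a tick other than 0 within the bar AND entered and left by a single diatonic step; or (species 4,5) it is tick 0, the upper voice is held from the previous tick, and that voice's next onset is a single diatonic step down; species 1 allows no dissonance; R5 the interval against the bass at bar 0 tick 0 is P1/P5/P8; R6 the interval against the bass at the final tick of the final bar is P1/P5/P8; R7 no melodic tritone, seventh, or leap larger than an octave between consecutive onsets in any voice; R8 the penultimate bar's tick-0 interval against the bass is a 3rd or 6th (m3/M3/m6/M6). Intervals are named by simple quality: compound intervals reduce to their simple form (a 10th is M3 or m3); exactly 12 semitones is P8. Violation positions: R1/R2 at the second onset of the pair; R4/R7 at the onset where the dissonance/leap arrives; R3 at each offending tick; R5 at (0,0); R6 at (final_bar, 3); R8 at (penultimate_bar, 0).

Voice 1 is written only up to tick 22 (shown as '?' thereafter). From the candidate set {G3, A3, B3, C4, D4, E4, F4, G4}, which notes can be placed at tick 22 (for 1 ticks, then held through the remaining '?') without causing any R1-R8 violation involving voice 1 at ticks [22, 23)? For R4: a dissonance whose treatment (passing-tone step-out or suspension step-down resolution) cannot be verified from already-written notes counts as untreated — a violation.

G3: legal
A3: violates R4
B3: legal
C4: violates R4
D4: legal
E4: legal
F4: violates R4,R7
G4: legal

{B3, D4, E4, G3, G4}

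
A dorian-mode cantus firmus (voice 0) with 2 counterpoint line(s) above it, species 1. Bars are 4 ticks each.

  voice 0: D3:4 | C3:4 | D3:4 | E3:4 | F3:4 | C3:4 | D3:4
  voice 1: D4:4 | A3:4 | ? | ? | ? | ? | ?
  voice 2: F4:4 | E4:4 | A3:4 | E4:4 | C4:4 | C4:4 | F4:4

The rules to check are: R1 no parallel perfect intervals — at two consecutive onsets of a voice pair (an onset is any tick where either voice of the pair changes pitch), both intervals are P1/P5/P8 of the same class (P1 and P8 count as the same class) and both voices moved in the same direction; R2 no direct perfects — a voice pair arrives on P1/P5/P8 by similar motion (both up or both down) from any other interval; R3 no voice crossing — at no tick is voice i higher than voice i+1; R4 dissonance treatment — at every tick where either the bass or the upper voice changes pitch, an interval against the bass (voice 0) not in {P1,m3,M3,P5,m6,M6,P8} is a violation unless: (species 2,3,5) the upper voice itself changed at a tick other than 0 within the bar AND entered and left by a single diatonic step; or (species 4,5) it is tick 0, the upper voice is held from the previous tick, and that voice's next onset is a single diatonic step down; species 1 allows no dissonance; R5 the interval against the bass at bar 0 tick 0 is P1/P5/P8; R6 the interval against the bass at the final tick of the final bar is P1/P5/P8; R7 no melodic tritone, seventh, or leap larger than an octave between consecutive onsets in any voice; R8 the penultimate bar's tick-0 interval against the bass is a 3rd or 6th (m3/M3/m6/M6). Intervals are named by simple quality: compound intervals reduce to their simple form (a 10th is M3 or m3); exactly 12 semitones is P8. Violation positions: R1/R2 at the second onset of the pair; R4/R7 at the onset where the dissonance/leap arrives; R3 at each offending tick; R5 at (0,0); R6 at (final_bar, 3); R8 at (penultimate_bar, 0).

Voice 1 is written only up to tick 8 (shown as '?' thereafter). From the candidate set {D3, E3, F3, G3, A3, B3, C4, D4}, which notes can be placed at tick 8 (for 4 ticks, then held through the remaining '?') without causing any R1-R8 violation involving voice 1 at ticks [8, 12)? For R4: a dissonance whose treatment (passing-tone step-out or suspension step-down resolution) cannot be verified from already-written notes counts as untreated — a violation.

{A3, F3}

D3: violates R1
E3: violates R4
F3: legal
G3: violates R4
A3: legal
B3: violates R3
C4: violates R3,R4
D4: violates R2,R3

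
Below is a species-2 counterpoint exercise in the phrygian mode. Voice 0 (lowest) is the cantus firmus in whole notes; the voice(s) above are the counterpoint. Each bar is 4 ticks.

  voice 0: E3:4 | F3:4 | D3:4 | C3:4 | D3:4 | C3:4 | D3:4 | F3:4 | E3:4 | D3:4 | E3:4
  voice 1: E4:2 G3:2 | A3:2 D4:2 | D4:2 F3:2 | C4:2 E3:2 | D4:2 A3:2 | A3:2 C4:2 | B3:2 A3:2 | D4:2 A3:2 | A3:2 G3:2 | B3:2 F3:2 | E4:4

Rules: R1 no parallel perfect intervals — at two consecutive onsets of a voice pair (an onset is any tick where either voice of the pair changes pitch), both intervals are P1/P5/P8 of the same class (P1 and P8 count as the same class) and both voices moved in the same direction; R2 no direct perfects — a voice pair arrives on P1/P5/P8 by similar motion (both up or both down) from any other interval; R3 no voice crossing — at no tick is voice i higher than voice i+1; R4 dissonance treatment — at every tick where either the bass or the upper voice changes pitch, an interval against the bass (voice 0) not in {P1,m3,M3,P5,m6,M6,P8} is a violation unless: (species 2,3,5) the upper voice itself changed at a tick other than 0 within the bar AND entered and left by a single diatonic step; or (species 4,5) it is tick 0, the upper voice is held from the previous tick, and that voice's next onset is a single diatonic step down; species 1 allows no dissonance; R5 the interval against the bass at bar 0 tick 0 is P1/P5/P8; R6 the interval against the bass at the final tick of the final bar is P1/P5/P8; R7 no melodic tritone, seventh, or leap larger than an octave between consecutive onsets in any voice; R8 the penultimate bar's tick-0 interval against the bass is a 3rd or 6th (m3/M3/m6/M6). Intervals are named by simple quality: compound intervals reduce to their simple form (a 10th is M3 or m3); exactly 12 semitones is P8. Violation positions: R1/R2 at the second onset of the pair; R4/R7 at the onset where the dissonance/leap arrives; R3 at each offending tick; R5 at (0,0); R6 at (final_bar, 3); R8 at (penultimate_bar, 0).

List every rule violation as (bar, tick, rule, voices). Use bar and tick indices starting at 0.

bar 0: v0=E3 v1=E4 downbeat P8
bar 1: v0=F3 v1=A3 downbeat M3
bar 2: v0=D3 v1=D4 downbeat P8
bar 3: v0=C3 v1=C4 downbeat P8
bar 4: v0=D3 v1=D4 downbeat P8
bar 5: v0=C3 v1=A3 downbeat M6
bar 6: v0=D3 v1=B3 downbeat M6
bar 7: v0=F3 v1=D4 downbeat M6
bar 8: v0=E3 v1=A3 downbeat P4
bar 9: v0=D3 v1=B3 downbeat M6
bar 10: v0=E3 v1=E4 downbeat P8
  -> R2 @ bar 4 tick 0 v(0, 1): C3/E3 M3 -> D3/D4 P8 similar
  -> R7 @ bar 4 tick 0 v(1,): E3->D4 leap 10st
  -> R4 @ bar 8 tick 0 v(0, 1): E3/A3 P4 untreated
  -> R7 @ bar 9 tick 2 v(1,): B3->F3 leap 6st
  -> R2 @ bar 10 tick 0 v(0, 1): D3/F3 m3 -> E3/E4 P8 similar
  -> R7 @ bar 10 tick 0 v(1,): F3->E4 leap 11st

(4, 0, R2, (0, 1))
(4, 0, R7, (1,))
(8, 0, R4, (0, 1))
(9, 2, R7, (1,))
(10, 0, R2, (0, 1))
(10, 0, R7, (1,))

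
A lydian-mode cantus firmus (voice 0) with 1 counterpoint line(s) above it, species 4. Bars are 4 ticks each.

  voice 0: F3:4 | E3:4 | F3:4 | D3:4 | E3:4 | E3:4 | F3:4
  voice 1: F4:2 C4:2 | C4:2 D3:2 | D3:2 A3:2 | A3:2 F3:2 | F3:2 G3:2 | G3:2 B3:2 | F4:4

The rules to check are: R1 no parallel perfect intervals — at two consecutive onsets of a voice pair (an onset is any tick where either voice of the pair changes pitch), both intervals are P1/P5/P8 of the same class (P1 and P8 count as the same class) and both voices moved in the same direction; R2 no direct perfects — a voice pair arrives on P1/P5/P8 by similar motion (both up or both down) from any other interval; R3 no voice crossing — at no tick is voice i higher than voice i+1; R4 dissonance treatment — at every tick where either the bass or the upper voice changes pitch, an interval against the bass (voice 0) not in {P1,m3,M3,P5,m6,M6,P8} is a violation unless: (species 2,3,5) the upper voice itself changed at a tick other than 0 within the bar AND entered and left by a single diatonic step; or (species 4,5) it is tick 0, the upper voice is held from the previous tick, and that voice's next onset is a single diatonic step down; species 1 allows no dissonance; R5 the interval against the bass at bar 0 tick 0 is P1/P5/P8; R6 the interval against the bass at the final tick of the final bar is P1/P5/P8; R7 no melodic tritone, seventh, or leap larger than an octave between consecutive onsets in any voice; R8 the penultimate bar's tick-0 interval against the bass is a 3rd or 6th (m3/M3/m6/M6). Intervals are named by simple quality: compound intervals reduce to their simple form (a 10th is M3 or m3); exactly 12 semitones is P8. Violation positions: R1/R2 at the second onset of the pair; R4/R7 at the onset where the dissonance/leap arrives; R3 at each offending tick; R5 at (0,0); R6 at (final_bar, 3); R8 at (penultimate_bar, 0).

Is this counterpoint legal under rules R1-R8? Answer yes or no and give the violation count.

bar 0: v0=F3 v1=F4 (P8)
bar 1: v0=E3 v1=C4 (m6)
bar 2: v0=F3 v1=D3 (m3)
bar 3: v0=D3 v1=A3 (P5)
bar 4: v0=E3 v1=F3 (m2)
bar 5: v0=E3 v1=G3 (m3)
bar 6: v0=F3 v1=F4 (P8)
  R3 @ bar1.2: E3 above D3
  R4 @ bar1.2: E3/D3 M2 untreated
  R7 @ bar1.2: C4->D3 leap 10st
  R3 @ bar1.3: E3 above D3
  R3 @ bar2.0: F3 above D3
  R3 @ bar2.1: F3 above D3
  R4 @ bar4.0: E3/F3 m2 untreated
  R2 @ bar6.0: E3/B3 P5 -> F3/F4 P8 similar
  R7 @ bar6.0: B3->F4 leap 6st

No (9 violations)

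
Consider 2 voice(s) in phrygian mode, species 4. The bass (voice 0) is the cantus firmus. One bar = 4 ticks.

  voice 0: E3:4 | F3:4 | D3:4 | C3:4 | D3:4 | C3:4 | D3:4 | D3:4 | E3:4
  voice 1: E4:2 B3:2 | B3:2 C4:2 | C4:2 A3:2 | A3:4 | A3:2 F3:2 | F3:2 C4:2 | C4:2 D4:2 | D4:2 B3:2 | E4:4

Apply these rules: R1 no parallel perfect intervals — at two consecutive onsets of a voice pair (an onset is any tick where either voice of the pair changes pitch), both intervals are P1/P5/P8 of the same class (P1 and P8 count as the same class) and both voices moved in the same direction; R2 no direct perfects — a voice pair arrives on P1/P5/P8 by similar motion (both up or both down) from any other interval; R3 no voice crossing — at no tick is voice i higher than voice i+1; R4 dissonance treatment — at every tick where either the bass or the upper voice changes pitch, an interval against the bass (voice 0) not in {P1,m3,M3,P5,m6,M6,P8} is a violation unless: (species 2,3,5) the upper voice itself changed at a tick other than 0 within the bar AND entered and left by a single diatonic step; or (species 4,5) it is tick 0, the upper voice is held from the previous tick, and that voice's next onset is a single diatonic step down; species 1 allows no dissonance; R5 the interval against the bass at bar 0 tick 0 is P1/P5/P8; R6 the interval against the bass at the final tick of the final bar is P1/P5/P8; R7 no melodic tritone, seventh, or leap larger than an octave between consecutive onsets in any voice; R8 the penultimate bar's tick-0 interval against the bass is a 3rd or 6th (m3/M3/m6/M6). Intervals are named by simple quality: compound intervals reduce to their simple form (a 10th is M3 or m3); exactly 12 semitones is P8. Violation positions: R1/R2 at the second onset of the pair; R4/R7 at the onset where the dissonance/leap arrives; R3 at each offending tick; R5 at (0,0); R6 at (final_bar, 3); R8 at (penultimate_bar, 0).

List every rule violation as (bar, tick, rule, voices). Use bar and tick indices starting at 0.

(1, 0, R4, (0, 1))
(2, 0, R4, (0, 1))
(5, 0, R4, (0, 1))
(6, 0, R4, (0, 1))
(7, 0, R8, (0, 1))
(8, 0, R2, (0, 1))

bar 0: v0=E3 v1=E4 downbeat P8
bar 1: v0=F3 v1=B3 downbeat TT
bar 2: v0=D3 v1=C4 downbeat m7
bar 3: v0=C3 v1=A3 downbeat M6
bar 4: v0=D3 v1=A3 downbeat P5
bar 5: v0=C3 v1=F3 downbeat P4
bar 6: v0=D3 v1=C4 downbeat m7
bar 7: v0=D3 v1=D4 downbeat P8
bar 8: v0=E3 v1=E4 downbeat P8
  -> R4 @ bar 1 tick 0 v(0, 1): F3/B3 TT untreated
  -> R4 @ bar 2 tick 0 v(0, 1): D3/C4 m7 untreated
  -> R4 @ bar 5 tick 0 v(0, 1): C3/F3 P4 untreated
  -> R4 @ bar 6 tick 0 v(0, 1): D3/C4 m7 untreated
  -> R8 @ bar 7 tick 0 v(0, 1): penult P8 not 3rd/6th
  -> R2 @ bar 8 tick 0 v(0, 1): D3/B3 M6 -> E3/E4 P8 similar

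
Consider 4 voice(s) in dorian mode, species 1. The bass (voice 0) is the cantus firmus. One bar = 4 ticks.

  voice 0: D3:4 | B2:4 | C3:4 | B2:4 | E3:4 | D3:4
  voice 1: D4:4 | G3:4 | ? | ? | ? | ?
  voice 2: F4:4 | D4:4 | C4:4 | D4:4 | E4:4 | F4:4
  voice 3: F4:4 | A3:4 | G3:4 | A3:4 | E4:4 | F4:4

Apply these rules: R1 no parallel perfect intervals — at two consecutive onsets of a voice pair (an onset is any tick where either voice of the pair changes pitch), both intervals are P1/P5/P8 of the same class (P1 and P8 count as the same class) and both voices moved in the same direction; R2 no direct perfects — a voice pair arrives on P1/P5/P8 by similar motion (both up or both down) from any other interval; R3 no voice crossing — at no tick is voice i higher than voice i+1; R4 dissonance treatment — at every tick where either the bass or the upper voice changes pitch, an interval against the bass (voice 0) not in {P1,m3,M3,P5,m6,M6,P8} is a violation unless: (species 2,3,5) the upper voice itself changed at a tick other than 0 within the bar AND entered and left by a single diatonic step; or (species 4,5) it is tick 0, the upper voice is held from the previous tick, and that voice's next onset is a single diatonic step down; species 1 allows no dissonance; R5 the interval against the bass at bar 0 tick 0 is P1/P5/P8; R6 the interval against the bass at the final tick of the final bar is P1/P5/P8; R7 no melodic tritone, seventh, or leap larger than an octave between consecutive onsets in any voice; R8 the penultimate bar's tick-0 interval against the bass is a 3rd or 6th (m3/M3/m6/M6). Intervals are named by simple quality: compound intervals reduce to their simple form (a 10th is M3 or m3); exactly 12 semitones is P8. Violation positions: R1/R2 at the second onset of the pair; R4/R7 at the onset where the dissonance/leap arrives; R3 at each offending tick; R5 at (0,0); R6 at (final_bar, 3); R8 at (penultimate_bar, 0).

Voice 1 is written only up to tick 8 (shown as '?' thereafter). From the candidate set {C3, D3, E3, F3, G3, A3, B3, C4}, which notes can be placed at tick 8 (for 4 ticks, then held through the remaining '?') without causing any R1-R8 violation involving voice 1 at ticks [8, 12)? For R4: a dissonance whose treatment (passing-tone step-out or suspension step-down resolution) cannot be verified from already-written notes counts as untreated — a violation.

C3: violates R2
D3: violates R4
E3: legal
F3: violates R1,R4
G3: legal
A3: legal
B3: violates R4
C4: violates R2

{A3, E3, G3}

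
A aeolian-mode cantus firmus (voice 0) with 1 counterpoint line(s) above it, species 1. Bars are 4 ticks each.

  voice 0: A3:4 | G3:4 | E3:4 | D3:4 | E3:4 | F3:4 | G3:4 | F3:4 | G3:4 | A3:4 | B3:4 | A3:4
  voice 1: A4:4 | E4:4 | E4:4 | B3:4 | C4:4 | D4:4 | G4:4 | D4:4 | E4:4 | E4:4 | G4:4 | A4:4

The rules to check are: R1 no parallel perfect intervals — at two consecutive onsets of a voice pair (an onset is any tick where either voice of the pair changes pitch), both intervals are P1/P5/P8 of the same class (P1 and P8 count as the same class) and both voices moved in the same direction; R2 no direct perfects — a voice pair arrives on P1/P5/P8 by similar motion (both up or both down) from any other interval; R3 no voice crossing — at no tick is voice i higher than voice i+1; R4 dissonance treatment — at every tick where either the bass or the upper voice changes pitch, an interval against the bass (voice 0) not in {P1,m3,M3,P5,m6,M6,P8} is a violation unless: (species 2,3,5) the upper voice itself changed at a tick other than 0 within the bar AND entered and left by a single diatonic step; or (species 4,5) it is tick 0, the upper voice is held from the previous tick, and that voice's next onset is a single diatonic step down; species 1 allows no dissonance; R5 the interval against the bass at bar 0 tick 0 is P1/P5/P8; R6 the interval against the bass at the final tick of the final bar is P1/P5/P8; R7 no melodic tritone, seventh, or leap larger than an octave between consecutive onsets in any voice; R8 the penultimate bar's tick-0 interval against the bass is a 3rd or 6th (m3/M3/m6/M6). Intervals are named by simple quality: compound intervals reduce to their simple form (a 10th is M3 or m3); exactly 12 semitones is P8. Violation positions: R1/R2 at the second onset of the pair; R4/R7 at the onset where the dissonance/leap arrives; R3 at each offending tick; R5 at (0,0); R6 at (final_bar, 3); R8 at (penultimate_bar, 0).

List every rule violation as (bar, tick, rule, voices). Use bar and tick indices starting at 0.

(6, 0, R2, (0, 1))

bar 0: v0=A3 v1=A4 downbeat P8
bar 1: v0=G3 v1=E4 downbeat M6
bar 2: v0=E3 v1=E4 downbeat P8
bar 3: v0=D3 v1=B3 downbeat M6
bar 4: v0=E3 v1=C4 downbeat m6
bar 5: v0=F3 v1=D4 downbeat M6
bar 6: v0=G3 v1=G4 downbeat P8
bar 7: v0=F3 v1=D4 downbeat M6
bar 8: v0=G3 v1=E4 downbeat M6
bar 9: v0=A3 v1=E4 downbeat P5
bar 10: v0=B3 v1=G4 downbeat m6
bar 11: v0=A3 v1=A4 downbeat P8
  -> R2 @ bar 6 tick 0 v(0, 1): F3/D4 M6 -> G3/G4 P8 similar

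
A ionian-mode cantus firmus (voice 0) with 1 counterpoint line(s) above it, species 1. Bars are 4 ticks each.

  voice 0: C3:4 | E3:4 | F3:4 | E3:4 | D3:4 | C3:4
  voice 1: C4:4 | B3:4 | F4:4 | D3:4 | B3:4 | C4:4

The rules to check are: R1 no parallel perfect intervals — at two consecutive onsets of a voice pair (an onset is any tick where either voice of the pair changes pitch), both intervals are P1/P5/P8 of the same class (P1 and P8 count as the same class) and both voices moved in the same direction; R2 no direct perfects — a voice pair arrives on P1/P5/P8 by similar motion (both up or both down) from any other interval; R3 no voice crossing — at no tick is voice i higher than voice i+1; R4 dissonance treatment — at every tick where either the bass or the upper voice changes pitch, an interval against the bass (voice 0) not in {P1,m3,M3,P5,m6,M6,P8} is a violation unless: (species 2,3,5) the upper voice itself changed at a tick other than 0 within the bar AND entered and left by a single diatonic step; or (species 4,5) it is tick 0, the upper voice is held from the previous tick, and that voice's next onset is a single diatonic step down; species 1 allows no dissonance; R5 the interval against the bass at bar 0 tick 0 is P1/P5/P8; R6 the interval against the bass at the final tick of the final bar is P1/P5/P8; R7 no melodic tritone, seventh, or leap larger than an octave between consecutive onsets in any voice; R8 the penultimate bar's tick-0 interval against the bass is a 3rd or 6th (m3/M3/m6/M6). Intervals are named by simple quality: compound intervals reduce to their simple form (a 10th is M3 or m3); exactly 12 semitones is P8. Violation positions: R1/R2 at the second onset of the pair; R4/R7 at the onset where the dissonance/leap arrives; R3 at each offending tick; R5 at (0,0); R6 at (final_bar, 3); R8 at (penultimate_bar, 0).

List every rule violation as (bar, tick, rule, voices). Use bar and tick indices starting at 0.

(2, 0, R2, (0, 1))
(2, 0, R7, (1,))
(3, 0, R3, (0, 1))
(3, 0, R4, (0, 1))
(3, 0, R7, (1,))
(3, 1, R3, (0, 1))
(3, 2, R3, (0, 1))
(3, 3, R3, (0, 1))

bar 0: v0=C3 v1=C4 downbeat P8
bar 1: v0=E3 v1=B3 downbeat P5
bar 2: v0=F3 v1=F4 downbeat P8
bar 3: v0=E3 v1=D3 downbeat M2
bar 4: v0=D3 v1=B3 downbeat M6
bar 5: v0=C3 v1=C4 downbeat P8
  -> R2 @ bar 2 tick 0 v(0, 1): E3/B3 P5 -> F3/F4 P8 similar
  -> R7 @ bar 2 tick 0 v(1,): B3->F4 leap 6st
  -> R3 @ bar 3 tick 0 v(0, 1): E3 above D3
  -> R4 @ bar 3 tick 0 v(0, 1): E3/D3 M2 untreated
  -> R7 @ bar 3 tick 0 v(1,): F4->D3 leap 15st
  -> R3 @ bar 3 tick 1 v(0, 1): E3 above D3
  -> R3 @ bar 3 tick 2 v(0, 1): E3 above D3
  -> R3 @ bar 3 tick 3 v(0, 1): E3 above D3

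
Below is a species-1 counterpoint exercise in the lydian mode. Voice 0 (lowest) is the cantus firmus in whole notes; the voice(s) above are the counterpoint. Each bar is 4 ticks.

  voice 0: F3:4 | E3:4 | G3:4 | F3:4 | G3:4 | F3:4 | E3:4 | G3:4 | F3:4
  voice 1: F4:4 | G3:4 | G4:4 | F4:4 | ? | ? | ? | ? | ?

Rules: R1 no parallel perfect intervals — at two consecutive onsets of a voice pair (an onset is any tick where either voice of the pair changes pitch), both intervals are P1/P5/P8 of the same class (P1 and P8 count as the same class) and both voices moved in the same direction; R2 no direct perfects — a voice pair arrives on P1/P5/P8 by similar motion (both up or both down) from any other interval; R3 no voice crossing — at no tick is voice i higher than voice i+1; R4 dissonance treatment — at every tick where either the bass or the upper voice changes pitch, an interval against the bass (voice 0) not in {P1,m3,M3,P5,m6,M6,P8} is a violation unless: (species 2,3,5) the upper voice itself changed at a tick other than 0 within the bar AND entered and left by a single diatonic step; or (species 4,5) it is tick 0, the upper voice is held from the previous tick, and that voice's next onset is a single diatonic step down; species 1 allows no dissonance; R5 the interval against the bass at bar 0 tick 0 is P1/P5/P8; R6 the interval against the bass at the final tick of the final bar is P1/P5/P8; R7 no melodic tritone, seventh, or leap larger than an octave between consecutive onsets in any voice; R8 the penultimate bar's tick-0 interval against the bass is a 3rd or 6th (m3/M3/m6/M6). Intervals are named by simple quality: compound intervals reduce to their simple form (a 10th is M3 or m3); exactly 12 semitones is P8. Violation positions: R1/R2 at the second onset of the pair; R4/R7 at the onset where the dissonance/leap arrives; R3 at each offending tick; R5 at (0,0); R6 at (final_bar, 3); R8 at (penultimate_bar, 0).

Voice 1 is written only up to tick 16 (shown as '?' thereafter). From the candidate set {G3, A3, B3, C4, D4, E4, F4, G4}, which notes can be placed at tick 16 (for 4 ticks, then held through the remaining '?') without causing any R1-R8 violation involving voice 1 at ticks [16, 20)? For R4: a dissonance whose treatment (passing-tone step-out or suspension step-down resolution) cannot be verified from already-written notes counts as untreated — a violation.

{D4, E4}

G3: violates R7
A3: violates R4
B3: violates R7
C4: violates R4
D4: legal
E4: legal
F4: violates R4
G4: violates R1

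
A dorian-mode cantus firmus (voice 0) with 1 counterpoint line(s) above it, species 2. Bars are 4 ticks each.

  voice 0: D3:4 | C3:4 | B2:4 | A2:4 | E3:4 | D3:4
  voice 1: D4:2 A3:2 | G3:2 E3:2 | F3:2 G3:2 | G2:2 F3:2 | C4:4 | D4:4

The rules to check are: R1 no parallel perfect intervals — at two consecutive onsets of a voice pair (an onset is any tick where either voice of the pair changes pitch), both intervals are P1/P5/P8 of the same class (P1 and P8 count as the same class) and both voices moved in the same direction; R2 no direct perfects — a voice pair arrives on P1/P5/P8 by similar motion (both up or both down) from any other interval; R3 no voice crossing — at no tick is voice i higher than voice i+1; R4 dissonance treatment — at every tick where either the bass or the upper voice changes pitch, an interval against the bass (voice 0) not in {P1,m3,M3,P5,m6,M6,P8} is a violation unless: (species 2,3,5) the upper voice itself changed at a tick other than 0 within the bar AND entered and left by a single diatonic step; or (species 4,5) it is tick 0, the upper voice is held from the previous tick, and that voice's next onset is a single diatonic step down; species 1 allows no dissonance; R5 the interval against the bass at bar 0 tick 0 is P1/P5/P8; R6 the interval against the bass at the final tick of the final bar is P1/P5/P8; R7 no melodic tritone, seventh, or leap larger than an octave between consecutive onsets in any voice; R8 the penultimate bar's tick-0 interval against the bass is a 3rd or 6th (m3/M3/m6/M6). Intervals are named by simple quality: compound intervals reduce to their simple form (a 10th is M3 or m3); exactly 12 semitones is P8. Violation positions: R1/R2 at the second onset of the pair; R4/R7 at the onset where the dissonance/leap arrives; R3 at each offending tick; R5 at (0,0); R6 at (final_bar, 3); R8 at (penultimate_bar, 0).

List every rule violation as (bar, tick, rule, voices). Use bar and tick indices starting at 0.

(1, 0, R1, (0, 1))
(2, 0, R4, (0, 1))
(3, 0, R3, (0, 1))
(3, 0, R4, (0, 1))
(3, 1, R3, (0, 1))
(3, 2, R7, (1,))

bar 0: v0=D3 v1=D4 downbeat P8
bar 1: v0=C3 v1=G3 downbeat P5
bar 2: v0=B2 v1=F3 downbeat TT
bar 3: v0=A2 v1=G2 downbeat M2
bar 4: v0=E3 v1=C4 downbeat m6
bar 5: v0=D3 v1=D4 downbeat P8
  -> R1 @ bar 1 tick 0 v(0, 1): D3/A3 P5 -> C3/G3 P5 similar
  -> R4 @ bar 2 tick 0 v(0, 1): B2/F3 TT untreated
  -> R3 @ bar 3 tick 0 v(0, 1): A2 above G2
  -> R4 @ bar 3 tick 0 v(0, 1): A2/G2 M2 untreated
  -> R3 @ bar 3 tick 1 v(0, 1): A2 above G2
  -> R7 @ bar 3 tick 2 v(1,): G2->F3 leap 10st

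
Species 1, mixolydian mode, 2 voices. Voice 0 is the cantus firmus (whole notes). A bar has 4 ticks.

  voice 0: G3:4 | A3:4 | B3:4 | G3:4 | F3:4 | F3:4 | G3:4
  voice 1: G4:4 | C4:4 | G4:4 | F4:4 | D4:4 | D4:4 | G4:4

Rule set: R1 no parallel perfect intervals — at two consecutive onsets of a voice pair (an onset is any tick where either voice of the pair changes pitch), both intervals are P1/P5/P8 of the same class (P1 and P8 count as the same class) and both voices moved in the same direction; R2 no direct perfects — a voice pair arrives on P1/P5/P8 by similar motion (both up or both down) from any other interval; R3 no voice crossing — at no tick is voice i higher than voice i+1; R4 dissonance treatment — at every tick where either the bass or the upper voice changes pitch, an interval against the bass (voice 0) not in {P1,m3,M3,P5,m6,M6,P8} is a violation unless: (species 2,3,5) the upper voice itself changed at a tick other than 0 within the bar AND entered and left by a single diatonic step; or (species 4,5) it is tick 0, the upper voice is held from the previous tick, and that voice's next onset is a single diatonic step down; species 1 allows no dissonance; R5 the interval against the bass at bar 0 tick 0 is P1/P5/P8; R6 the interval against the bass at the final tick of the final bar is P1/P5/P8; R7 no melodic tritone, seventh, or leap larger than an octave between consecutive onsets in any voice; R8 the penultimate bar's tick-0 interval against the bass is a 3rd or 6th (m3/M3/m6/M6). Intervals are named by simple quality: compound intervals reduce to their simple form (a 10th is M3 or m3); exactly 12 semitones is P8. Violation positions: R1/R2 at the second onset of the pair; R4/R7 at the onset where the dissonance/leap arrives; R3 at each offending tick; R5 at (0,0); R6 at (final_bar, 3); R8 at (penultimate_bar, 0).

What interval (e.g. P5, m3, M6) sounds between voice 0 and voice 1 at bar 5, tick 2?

M6

voice 0=F3 voice 1=D4 -> M6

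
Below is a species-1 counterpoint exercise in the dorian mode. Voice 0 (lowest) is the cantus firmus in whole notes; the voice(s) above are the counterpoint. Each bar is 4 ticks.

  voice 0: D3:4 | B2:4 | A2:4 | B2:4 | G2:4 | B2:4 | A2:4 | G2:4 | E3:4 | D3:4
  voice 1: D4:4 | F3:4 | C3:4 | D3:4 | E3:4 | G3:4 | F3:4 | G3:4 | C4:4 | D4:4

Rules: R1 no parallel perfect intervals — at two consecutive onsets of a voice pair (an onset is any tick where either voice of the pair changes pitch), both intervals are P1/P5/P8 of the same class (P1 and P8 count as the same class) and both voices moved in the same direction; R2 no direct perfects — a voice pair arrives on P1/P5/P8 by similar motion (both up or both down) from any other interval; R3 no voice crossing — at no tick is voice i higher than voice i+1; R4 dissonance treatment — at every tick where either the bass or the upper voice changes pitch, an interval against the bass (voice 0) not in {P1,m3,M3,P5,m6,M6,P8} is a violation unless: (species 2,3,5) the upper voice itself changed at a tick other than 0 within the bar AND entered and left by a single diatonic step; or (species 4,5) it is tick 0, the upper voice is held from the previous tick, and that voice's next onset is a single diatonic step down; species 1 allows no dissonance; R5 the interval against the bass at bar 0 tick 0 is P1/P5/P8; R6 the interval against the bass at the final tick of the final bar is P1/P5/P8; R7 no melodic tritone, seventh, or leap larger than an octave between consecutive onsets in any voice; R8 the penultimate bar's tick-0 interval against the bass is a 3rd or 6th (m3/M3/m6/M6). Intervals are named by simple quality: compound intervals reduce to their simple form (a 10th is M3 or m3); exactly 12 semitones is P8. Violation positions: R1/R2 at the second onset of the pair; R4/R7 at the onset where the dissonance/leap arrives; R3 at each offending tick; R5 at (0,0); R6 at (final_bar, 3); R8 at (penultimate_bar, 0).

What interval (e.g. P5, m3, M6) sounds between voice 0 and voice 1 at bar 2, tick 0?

m3

voice 0=A2 voice 1=C3 -> m3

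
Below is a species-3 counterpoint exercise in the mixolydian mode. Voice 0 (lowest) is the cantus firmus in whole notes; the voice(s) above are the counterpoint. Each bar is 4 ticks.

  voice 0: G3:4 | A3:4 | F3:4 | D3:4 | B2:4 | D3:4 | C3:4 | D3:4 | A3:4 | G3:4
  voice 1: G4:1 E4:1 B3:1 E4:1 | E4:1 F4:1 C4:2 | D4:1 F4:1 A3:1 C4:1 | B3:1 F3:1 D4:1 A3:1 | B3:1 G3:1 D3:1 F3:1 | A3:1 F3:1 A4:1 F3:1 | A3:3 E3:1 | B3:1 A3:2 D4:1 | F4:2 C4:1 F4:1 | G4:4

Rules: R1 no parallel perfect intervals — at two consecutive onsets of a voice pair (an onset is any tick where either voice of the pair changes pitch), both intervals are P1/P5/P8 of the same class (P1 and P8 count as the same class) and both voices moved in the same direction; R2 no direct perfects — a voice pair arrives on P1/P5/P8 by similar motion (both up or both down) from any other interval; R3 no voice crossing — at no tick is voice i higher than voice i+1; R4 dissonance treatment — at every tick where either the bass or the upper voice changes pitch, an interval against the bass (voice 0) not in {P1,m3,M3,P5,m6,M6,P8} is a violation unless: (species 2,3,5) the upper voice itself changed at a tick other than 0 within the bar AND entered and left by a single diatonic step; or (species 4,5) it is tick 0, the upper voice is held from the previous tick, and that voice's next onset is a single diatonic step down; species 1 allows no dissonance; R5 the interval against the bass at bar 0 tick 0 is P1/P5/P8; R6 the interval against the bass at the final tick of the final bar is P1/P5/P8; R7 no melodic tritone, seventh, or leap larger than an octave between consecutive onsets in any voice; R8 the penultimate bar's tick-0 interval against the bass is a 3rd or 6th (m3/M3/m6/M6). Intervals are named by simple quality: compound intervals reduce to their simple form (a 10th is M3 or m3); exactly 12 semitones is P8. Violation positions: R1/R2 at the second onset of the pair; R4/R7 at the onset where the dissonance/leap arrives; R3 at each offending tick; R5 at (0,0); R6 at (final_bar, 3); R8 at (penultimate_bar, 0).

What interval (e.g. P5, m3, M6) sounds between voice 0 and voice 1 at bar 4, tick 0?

P8

voice 0=B2 voice 1=B3 -> P8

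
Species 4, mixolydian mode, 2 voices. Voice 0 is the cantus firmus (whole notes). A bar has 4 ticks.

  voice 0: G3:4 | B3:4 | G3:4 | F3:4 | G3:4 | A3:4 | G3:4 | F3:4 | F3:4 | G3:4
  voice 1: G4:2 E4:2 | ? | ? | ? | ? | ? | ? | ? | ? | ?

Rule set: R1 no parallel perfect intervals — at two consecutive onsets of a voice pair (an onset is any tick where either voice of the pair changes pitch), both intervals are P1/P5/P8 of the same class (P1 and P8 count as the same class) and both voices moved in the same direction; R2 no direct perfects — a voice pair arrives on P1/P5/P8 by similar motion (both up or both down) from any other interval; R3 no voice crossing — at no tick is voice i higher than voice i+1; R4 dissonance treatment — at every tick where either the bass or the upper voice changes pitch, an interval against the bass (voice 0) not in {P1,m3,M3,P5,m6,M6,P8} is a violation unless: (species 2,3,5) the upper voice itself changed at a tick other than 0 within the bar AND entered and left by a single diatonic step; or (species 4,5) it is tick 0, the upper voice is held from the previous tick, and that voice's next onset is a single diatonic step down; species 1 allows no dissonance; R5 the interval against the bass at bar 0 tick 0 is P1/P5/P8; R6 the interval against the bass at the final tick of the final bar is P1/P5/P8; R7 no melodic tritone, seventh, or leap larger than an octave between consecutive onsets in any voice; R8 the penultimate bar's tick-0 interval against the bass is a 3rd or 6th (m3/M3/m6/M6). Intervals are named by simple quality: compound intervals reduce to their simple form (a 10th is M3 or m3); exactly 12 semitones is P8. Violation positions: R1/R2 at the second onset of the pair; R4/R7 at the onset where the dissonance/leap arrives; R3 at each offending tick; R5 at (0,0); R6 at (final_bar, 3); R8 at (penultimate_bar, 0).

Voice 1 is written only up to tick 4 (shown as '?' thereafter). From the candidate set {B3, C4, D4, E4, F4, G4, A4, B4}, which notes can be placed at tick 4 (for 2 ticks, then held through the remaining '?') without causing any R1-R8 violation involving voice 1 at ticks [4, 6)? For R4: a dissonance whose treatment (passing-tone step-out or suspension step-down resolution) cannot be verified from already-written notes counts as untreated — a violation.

B3: legal
C4: violates R4
D4: legal
E4: violates R4
F4: violates R4
G4: legal
A4: violates R4
B4: violates R2

{B3, D4, G4}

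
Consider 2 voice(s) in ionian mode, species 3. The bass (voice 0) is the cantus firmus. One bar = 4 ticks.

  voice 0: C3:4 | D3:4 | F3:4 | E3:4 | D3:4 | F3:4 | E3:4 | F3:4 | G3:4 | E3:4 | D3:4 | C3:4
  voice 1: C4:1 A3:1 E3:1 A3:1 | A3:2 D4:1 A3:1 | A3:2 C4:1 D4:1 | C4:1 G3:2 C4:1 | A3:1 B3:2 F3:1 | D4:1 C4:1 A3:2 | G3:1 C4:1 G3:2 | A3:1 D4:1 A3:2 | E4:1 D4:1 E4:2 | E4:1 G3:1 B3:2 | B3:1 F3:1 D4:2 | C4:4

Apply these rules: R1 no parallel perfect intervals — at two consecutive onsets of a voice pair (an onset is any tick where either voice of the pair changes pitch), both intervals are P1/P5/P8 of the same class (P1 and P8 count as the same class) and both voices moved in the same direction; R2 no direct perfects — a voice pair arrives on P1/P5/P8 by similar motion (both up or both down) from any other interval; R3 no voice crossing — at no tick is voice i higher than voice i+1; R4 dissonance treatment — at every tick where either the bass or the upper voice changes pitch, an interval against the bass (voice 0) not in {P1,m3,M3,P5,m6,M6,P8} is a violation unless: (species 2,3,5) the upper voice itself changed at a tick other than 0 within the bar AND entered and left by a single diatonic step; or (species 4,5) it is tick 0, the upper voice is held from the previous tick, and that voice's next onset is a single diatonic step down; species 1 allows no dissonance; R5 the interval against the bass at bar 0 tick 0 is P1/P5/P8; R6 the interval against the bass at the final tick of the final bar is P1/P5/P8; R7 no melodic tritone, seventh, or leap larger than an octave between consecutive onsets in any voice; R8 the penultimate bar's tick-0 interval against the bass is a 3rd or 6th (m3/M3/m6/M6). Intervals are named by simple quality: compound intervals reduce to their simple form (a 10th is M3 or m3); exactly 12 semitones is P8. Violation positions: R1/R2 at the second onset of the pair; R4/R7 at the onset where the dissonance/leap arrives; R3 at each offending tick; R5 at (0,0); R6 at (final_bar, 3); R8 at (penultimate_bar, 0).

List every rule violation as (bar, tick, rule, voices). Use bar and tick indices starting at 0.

bar 0: v0=C3 v1=C4 downbeat P8
bar 1: v0=D3 v1=A3 downbeat P5
bar 2: v0=F3 v1=A3 downbeat M3
bar 3: v0=E3 v1=C4 downbeat m6
bar 4: v0=D3 v1=A3 downbeat P5
bar 5: v0=F3 v1=D4 downbeat M6
bar 6: v0=E3 v1=G3 downbeat m3
bar 7: v0=F3 v1=A3 downbeat M3
bar 8: v0=G3 v1=E4 downbeat M6
bar 9: v0=E3 v1=E4 downbeat P8
bar 10: v0=D3 v1=B3 downbeat M6
bar 11: v0=C3 v1=C4 downbeat P8
  -> R2 @ bar 4 tick 0 v(0, 1): E3/C4 m6 -> D3/A3 P5 similar
  -> R7 @ bar 4 tick 3 v(1,): B3->F3 leap 6st
  -> R7 @ bar 10 tick 1 v(1,): B3->F3 leap 6st
  -> R1 @ bar 11 tick 0 v(0, 1): D3/D4 P8 -> C3/C4 P8 similar

(4, 0, R2, (0, 1))
(4, 3, R7, (1,))
(10, 1, R7, (1,))
(11, 0, R1, (0, 1))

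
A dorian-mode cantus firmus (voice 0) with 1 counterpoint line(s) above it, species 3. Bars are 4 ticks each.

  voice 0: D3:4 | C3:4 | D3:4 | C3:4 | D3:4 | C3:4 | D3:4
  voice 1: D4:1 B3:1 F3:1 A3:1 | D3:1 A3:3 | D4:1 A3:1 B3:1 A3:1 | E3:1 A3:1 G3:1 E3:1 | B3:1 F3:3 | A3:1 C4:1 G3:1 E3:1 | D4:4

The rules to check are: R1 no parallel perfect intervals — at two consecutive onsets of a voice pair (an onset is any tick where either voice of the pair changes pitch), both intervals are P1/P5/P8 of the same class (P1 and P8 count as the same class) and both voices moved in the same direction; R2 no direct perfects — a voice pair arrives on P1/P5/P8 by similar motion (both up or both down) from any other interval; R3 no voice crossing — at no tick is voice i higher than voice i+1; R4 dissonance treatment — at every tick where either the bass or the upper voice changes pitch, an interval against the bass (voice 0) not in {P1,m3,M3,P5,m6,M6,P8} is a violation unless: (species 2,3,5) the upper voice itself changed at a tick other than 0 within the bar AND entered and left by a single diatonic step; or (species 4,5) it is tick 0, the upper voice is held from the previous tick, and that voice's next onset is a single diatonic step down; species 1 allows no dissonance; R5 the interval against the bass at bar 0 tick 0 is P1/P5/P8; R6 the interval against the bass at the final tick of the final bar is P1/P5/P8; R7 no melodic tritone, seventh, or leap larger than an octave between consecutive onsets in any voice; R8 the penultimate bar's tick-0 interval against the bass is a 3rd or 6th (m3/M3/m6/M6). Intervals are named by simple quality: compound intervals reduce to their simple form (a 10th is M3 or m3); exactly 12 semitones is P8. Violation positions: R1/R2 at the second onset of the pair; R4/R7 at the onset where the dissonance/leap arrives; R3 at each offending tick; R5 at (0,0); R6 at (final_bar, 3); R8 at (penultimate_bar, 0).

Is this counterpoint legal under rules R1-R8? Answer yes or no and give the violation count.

bar 0: v0=D3 v1=D4 (P8)
bar 1: v0=C3 v1=D3 (M2)
bar 2: v0=D3 v1=D4 (P8)
bar 3: v0=C3 v1=E3 (M3)
bar 4: v0=D3 v1=B3 (M6)
bar 5: v0=C3 v1=A3 (M6)
bar 6: v0=D3 v1=D4 (P8)
  R7 @ bar0.2: B3->F3 leap 6st
  R4 @ bar1.0: C3/D3 M2 untreated
  R2 @ bar2.0: C3/A3 M6 -> D3/D4 P8 similar
  R7 @ bar4.1: B3->F3 leap 6st
  R2 @ bar6.0: C3/E3 M3 -> D3/D4 P8 similar
  R7 @ bar6.0: E3->D4 leap 10st

No (6 violations)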